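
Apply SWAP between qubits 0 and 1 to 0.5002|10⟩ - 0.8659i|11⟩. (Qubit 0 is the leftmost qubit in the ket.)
0.5002|01⟩ - 0.8659i|11⟩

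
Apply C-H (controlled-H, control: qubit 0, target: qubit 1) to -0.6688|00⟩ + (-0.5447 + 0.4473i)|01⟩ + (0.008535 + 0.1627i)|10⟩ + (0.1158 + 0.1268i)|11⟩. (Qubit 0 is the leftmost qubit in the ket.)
-0.6688|00⟩ + (-0.5447 + 0.4473i)|01⟩ + (0.08792 + 0.2047i)|10⟩ + (-0.07585 + 0.02539i)|11⟩

C-H leaves the control-|0⟩ kets |00⟩, |01⟩ unchanged and applies H to qubit 1 on the control-|1⟩ pair (|10⟩, |11⟩).
H = [[1/√2, 1/√2], [1/√2, -1/√2]].
With a = amp(|10⟩) = (0.008535 + 0.1627i) and b = amp(|11⟩) = (0.1158 + 0.1268i):
new amp(|10⟩) = (1/√2)·a + (1/√2)·b = (0.08792 + 0.2047i)
new amp(|11⟩) = (1/√2)·a + (-1/√2)·b = (-0.07585 + 0.02539i)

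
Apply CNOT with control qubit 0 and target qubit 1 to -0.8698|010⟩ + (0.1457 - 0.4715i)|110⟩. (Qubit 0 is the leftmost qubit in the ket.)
-0.8698|010⟩ + (0.1457 - 0.4715i)|100⟩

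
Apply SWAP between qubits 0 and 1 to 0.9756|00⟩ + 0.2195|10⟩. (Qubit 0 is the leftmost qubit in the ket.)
0.9756|00⟩ + 0.2195|01⟩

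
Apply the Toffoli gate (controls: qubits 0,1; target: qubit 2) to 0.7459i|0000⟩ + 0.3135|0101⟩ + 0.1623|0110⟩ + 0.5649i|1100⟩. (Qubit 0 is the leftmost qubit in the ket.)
0.7459i|0000⟩ + 0.3135|0101⟩ + 0.1623|0110⟩ + 0.5649i|1110⟩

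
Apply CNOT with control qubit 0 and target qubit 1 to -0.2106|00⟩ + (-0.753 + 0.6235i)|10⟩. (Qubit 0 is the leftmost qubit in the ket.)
-0.2106|00⟩ + (-0.753 + 0.6235i)|11⟩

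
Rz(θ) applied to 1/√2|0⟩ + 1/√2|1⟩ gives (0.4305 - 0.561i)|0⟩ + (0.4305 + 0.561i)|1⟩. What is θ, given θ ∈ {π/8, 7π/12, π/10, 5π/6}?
7π/12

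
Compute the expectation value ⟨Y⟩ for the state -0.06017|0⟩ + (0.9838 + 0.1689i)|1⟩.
-0.02033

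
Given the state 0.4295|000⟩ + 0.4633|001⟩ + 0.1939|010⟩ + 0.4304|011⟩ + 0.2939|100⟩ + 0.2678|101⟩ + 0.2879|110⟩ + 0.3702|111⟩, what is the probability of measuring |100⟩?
0.08638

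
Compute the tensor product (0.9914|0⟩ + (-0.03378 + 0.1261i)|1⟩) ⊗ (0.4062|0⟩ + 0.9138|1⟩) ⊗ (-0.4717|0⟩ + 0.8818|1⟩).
-0.19|000⟩ + 0.3551|001⟩ - 0.4273|010⟩ + 0.7989|011⟩ + (0.006472 - 0.02416i)|100⟩ + (-0.0121 + 0.04517i)|101⟩ + (0.01456 - 0.05435i)|110⟩ + (-0.02722 + 0.1016i)|111⟩

amp(|b₁b₂…⟩) = product of the factor amplitudes for bits b₁, b₂, …; only kets whose every factor amplitude is nonzero survive.
|000⟩: (0.9914)(0.4062)(-0.4717) = -0.19
|001⟩: (0.9914)(0.4062)(0.8818) = 0.3551
|010⟩: (0.9914)(0.9138)(-0.4717) = -0.4273
|011⟩: (0.9914)(0.9138)(0.8818) = 0.7989
|100⟩: (-0.03378 + 0.1261i)(0.4062)(-0.4717) = (0.006472 - 0.02416i)
|101⟩: (-0.03378 + 0.1261i)(0.4062)(0.8818) = (-0.0121 + 0.04517i)
|110⟩: (-0.03378 + 0.1261i)(0.9138)(-0.4717) = (0.01456 - 0.05435i)
|111⟩: (-0.03378 + 0.1261i)(0.9138)(0.8818) = (-0.02722 + 0.1016i)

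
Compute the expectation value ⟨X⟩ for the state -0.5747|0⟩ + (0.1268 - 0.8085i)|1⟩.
-0.1457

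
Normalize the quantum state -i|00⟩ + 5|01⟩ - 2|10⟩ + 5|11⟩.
-0.1348i|00⟩ + 0.6742|01⟩ - 0.2697|10⟩ + 0.6742|11⟩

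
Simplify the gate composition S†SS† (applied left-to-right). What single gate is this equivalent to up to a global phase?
S†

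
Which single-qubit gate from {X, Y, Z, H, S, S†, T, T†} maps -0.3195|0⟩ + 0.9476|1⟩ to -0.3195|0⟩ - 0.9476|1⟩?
Z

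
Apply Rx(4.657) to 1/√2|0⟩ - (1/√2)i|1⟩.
-0.9996|0⟩ - 0.02769i|1⟩

Rx(4.657) = [[cos(θ/2), −i·sin(θ/2)], [−i·sin(θ/2), cos(θ/2)]]; θ = 4.657, cos(θ/2) ≈ -0.687255, sin(θ/2) ≈ 0.726416.
With a = amp(|0⟩) = 1/√2 and b = amp(|1⟩) = -(1/√2)i:
new amp(|0⟩) = (-0.687255)·a + (-0.726416i)·b = -0.9996
new amp(|1⟩) = (-0.726416i)·a + (-0.687255)·b = -0.02769i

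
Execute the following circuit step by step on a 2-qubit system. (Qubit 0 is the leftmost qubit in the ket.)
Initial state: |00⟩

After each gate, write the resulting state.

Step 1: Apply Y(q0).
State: i|10⟩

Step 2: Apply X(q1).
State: i|11⟩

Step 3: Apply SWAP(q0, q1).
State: i|11⟩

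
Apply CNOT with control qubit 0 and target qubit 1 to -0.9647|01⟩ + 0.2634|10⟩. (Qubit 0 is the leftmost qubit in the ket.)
-0.9647|01⟩ + 0.2634|11⟩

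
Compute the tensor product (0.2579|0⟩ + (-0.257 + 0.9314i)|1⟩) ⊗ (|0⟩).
0.2579|00⟩ + (-0.257 + 0.9314i)|10⟩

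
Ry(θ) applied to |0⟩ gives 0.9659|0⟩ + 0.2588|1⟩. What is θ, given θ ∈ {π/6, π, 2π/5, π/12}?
π/6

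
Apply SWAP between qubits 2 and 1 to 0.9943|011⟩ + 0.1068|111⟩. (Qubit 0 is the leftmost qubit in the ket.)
0.9943|011⟩ + 0.1068|111⟩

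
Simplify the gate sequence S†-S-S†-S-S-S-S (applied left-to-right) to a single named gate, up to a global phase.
S†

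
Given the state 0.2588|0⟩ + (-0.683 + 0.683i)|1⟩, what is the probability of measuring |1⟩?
0.933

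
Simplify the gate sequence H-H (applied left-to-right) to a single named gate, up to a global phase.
I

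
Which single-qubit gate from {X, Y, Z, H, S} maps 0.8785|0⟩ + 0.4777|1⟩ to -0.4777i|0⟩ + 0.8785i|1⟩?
Y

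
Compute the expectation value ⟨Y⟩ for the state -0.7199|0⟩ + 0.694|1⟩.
0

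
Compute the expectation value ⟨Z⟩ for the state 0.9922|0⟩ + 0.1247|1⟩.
0.9689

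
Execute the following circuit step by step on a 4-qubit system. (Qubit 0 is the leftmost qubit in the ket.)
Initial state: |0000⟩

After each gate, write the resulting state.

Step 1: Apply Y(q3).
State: i|0001⟩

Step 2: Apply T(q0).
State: i|0001⟩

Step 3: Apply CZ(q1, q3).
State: i|0001⟩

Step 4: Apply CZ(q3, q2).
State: i|0001⟩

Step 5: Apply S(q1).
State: i|0001⟩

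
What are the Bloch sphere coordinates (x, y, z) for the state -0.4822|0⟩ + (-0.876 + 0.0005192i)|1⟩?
(0.8448, -0.0005007, -0.5349)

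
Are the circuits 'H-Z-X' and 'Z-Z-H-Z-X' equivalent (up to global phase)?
Yes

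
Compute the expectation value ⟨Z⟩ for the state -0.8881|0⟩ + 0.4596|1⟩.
0.5775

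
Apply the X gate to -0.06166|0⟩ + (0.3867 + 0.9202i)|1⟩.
(0.3867 + 0.9202i)|0⟩ - 0.06166|1⟩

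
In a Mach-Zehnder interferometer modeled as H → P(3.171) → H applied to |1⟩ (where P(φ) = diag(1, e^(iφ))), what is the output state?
(0.9998 + 0.0147i)|0⟩ + (0.0002162 - 0.0147i)|1⟩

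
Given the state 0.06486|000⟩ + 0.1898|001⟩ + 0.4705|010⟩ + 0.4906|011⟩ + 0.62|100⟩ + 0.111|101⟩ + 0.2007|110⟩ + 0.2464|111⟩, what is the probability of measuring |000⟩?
0.004207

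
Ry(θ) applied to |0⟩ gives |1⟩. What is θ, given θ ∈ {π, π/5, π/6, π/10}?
π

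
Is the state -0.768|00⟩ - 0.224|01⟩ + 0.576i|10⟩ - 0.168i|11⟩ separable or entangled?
Entangled

Writing the state as a|00⟩ + b|01⟩ + c|10⟩ + d|11⟩, it is a product state iff ad − bc = 0.
Here (a, b, c, d) = (-0.768, -0.224, 0.576i, -0.168i): ad − bc = (-0.768)(-0.168i) − (-0.224)(0.576i) = 0.258i ≠ 0, so the state is entangled.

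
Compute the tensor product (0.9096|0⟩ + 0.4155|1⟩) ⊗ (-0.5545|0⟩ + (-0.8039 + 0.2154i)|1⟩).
-0.5044|00⟩ + (-0.7312 + 0.1959i)|01⟩ - 0.2304|10⟩ + (-0.334 + 0.0895i)|11⟩

amp(|b₁b₂…⟩) = product of the factor amplitudes for bits b₁, b₂, …; only kets whose every factor amplitude is nonzero survive.
|00⟩: (0.9096)(-0.5545) = -0.5044
|01⟩: (0.9096)(-0.8039 + 0.2154i) = (-0.7312 + 0.1959i)
|10⟩: (0.4155)(-0.5545) = -0.2304
|11⟩: (0.4155)(-0.8039 + 0.2154i) = (-0.334 + 0.0895i)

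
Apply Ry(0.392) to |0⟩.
0.9809|0⟩ + 0.1947|1⟩

Ry(0.392) = [[cos(θ/2), −sin(θ/2)], [sin(θ/2), cos(θ/2)]]; θ = 0.392, cos(θ/2) ≈ 0.980853, sin(θ/2) ≈ 0.194747.
With a = amp(|0⟩) = 1 and b = amp(|1⟩) = 0:
new amp(|0⟩) = (0.980853)·a + (-0.194747)·b = 0.9809
new amp(|1⟩) = (0.194747)·a + (0.980853)·b = 0.1947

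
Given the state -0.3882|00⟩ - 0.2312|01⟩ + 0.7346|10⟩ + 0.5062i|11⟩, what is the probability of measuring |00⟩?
0.1507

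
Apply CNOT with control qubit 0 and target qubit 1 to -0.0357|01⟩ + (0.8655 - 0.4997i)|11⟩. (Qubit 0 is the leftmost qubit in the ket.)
-0.0357|01⟩ + (0.8655 - 0.4997i)|10⟩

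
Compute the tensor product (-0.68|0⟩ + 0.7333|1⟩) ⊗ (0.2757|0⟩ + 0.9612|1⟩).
-0.1875|00⟩ - 0.6536|01⟩ + 0.2022|10⟩ + 0.7048|11⟩

amp(|b₁b₂…⟩) = product of the factor amplitudes for bits b₁, b₂, …; only kets whose every factor amplitude is nonzero survive.
|00⟩: (-0.68)(0.2757) = -0.1875
|01⟩: (-0.68)(0.9612) = -0.6536
|10⟩: (0.7333)(0.2757) = 0.2022
|11⟩: (0.7333)(0.9612) = 0.7048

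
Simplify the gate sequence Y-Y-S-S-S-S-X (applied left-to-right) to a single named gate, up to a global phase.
X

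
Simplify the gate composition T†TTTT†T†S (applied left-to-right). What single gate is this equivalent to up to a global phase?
S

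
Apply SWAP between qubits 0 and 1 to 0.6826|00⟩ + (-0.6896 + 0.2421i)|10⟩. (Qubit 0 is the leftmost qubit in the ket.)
0.6826|00⟩ + (-0.6896 + 0.2421i)|01⟩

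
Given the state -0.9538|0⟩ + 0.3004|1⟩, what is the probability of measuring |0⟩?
0.9097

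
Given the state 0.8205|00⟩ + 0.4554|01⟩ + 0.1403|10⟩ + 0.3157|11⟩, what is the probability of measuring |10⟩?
0.01968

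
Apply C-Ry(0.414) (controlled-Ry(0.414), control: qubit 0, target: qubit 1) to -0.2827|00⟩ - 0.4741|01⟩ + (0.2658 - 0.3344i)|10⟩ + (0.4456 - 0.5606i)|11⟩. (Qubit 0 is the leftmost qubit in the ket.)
-0.2827|00⟩ - 0.4741|01⟩ + (0.1685 - 0.212i)|10⟩ + (0.4907 - 0.6174i)|11⟩

C-Ry(0.414) leaves the control-|0⟩ kets |00⟩, |01⟩ unchanged and applies Ry(0.414) to qubit 1 on the control-|1⟩ pair (|10⟩, |11⟩).
Ry(0.414) = [[cos(θ/2), −sin(θ/2)], [sin(θ/2), cos(θ/2)]]; θ = 0.414, cos(θ/2) ≈ 0.978652, sin(θ/2) ≈ 0.205525.
With a = amp(|10⟩) = (0.2658 - 0.3344i) and b = amp(|11⟩) = (0.4456 - 0.5606i):
new amp(|10⟩) = (0.978652)·a + (-0.205525)·b = (0.1685 - 0.212i)
new amp(|11⟩) = (0.205525)·a + (0.978652)·b = (0.4907 - 0.6174i)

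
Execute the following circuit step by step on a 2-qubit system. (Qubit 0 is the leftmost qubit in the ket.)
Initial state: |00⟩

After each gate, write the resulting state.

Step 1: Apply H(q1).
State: 1/√2|00⟩ + 1/√2|01⟩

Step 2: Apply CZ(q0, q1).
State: 1/√2|00⟩ + 1/√2|01⟩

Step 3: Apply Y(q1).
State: -(1/√2)i|00⟩ + (1/√2)i|01⟩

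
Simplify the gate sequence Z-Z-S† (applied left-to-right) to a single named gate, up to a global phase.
S†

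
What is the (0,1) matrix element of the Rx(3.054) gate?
-0.999i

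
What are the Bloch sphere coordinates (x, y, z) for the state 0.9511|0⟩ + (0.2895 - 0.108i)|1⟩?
(0.5507, -0.2054, 0.8091)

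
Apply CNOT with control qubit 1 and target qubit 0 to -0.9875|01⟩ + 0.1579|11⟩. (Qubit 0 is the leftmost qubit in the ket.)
0.1579|01⟩ - 0.9875|11⟩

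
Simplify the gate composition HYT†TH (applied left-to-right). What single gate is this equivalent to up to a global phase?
Y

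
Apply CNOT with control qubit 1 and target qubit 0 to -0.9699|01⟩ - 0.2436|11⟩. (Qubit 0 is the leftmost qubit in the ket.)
-0.2436|01⟩ - 0.9699|11⟩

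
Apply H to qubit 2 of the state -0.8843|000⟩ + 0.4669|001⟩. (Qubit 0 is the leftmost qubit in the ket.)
-0.2951|000⟩ - 0.9554|001⟩

H on qubit 2 mixes each pair of kets that differ only in qubit 2: amplitudes (a, b) of (|…0…⟩, |…1…⟩) become ((a + b)/√2, (a − b)/√2). Kets absent from the input have amplitude 0.
(|000⟩, |001⟩): (a, b) = (-0.8843, 0.4669) → (-0.2951, -0.9554)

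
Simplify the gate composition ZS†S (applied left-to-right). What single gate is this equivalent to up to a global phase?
Z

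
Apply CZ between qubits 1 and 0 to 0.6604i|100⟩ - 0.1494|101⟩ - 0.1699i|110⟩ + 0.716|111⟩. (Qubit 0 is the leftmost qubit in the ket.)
0.6604i|100⟩ - 0.1494|101⟩ + 0.1699i|110⟩ - 0.716|111⟩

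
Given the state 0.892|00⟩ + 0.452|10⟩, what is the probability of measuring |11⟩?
0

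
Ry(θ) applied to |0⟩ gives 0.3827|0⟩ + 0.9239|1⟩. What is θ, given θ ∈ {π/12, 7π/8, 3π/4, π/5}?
3π/4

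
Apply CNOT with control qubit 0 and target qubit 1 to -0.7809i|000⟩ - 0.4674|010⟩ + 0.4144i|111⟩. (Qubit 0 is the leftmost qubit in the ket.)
-0.7809i|000⟩ - 0.4674|010⟩ + 0.4144i|101⟩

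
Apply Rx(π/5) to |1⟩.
-0.309i|0⟩ + 0.9511|1⟩

Rx(π/5) = [[cos(θ/2), −i·sin(θ/2)], [−i·sin(θ/2), cos(θ/2)]]; θ = π/5, cos(θ/2) ≈ 0.951057, sin(θ/2) ≈ 0.309017.
With a = amp(|0⟩) = 0 and b = amp(|1⟩) = 1:
new amp(|0⟩) = (0.951057)·a + (-0.309017i)·b = -0.309i
new amp(|1⟩) = (-0.309017i)·a + (0.951057)·b = 0.9511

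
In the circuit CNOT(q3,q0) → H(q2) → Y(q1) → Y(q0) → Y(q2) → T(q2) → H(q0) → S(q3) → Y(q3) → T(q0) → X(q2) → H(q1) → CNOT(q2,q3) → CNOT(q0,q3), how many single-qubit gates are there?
11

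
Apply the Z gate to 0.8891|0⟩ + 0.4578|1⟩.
0.8891|0⟩ - 0.4578|1⟩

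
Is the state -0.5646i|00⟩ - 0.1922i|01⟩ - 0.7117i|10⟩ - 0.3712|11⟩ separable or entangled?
Entangled

Writing the state as a|00⟩ + b|01⟩ + c|10⟩ + d|11⟩, it is a product state iff ad − bc = 0.
Here (a, b, c, d) = (-0.5646i, -0.1922i, -0.7117i, -0.3712): ad − bc = (-0.5646i)(-0.3712) − (-0.1922i)(-0.7117i) = (0.1368 + 0.2096i) ≠ 0, so the state is entangled.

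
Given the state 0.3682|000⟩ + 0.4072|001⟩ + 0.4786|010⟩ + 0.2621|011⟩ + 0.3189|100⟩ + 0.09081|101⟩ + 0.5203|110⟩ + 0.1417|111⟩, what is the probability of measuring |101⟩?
0.008246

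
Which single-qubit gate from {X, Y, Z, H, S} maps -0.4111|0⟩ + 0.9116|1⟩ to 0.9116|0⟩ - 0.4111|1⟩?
X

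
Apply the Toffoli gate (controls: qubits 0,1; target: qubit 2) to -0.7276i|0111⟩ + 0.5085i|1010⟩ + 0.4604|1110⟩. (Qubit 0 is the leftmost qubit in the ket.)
-0.7276i|0111⟩ + 0.5085i|1010⟩ + 0.4604|1100⟩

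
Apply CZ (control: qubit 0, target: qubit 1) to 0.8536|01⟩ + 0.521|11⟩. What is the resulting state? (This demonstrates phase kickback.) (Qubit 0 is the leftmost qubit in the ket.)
0.8536|01⟩ - 0.521|11⟩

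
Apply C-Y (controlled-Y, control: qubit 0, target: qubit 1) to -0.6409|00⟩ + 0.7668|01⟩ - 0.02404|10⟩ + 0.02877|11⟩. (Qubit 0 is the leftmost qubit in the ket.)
-0.6409|00⟩ + 0.7668|01⟩ - 0.02877i|10⟩ - 0.02404i|11⟩

C-Y leaves the control-|0⟩ kets |00⟩, |01⟩ unchanged and applies Y to qubit 1 on the control-|1⟩ pair (|10⟩, |11⟩).
Y = [[0, -i], [i, 0]].
With a = amp(|10⟩) = -0.02404 and b = amp(|11⟩) = 0.02877:
new amp(|10⟩) = (-i)·b = -0.02877i
new amp(|11⟩) = (i)·a = -0.02404i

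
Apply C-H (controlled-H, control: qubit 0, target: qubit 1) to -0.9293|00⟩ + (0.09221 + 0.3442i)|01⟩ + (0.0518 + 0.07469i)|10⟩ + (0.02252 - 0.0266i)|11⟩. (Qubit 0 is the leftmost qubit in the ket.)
-0.9293|00⟩ + (0.09221 + 0.3442i)|01⟩ + (0.05255 + 0.034i)|10⟩ + (0.0207 + 0.07162i)|11⟩

C-H leaves the control-|0⟩ kets |00⟩, |01⟩ unchanged and applies H to qubit 1 on the control-|1⟩ pair (|10⟩, |11⟩).
H = [[1/√2, 1/√2], [1/√2, -1/√2]].
With a = amp(|10⟩) = (0.0518 + 0.07469i) and b = amp(|11⟩) = (0.02252 - 0.0266i):
new amp(|10⟩) = (1/√2)·a + (1/√2)·b = (0.05255 + 0.034i)
new amp(|11⟩) = (1/√2)·a + (-1/√2)·b = (0.0207 + 0.07162i)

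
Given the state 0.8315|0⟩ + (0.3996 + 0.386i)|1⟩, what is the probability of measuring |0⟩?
0.6914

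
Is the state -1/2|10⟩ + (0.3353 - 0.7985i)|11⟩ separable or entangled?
Separable

Writing the state as a|00⟩ + b|01⟩ + c|10⟩ + d|11⟩, it is a product state iff ad − bc = 0.
Here (a, b, c, d) = (0, 0, -1/2, (0.3353 - 0.7985i)): ad − bc = (0)(0.3353 - 0.7985i) − (0)(-1/2) = 0, so the state is separable.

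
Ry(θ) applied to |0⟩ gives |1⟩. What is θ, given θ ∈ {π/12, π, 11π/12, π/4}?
π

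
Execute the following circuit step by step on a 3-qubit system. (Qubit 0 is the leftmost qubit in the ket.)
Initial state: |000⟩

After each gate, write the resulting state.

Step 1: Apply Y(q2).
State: i|001⟩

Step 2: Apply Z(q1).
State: i|001⟩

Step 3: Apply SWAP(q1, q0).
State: i|001⟩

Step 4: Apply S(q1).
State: i|001⟩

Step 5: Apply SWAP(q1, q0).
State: i|001⟩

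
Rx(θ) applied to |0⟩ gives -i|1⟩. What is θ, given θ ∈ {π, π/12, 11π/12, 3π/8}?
π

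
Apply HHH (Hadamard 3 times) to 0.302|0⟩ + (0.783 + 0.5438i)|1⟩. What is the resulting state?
(0.7672 + 0.3845i)|0⟩ + (-0.3401 - 0.3845i)|1⟩

H² = I, so H^3 = H: a single Hadamard. With (a, b) = (0.302, (0.783 + 0.5438i)), H gives ((a + b)/√2, (a − b)/√2) = ((0.7672 + 0.3845i), (-0.3401 - 0.3845i)).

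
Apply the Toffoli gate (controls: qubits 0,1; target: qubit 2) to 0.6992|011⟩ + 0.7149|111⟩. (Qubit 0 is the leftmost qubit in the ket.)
0.6992|011⟩ + 0.7149|110⟩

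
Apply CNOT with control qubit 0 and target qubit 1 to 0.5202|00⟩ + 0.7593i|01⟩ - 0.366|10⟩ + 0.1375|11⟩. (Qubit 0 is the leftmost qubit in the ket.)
0.5202|00⟩ + 0.7593i|01⟩ + 0.1375|10⟩ - 0.366|11⟩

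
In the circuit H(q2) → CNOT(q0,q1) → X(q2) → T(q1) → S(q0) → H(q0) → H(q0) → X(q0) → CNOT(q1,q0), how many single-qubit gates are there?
7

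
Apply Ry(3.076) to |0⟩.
0.03279|0⟩ + 0.9995|1⟩

Ry(3.076) = [[cos(θ/2), −sin(θ/2)], [sin(θ/2), cos(θ/2)]]; θ = 3.076, cos(θ/2) ≈ 0.0327904, sin(θ/2) ≈ 0.999462.
With a = amp(|0⟩) = 1 and b = amp(|1⟩) = 0:
new amp(|0⟩) = (0.0327904)·a + (-0.999462)·b = 0.03279
new amp(|1⟩) = (0.999462)·a + (0.0327904)·b = 0.9995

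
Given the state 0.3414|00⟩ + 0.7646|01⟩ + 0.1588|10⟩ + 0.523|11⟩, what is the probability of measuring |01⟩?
0.5846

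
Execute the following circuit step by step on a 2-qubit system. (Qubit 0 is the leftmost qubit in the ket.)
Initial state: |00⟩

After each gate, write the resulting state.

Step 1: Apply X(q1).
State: |01⟩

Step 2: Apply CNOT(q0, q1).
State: |01⟩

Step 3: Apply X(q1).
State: |00⟩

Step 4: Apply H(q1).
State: 1/√2|00⟩ + 1/√2|01⟩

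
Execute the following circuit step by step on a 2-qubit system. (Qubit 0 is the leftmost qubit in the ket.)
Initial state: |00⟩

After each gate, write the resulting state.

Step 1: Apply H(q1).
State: 1/√2|00⟩ + 1/√2|01⟩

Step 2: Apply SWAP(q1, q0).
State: 1/√2|00⟩ + 1/√2|10⟩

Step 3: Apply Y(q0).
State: -(1/√2)i|00⟩ + (1/√2)i|10⟩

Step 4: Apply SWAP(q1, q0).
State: -(1/√2)i|00⟩ + (1/√2)i|01⟩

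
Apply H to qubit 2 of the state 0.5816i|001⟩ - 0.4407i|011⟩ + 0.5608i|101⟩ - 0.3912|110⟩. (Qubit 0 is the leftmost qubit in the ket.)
0.4113i|000⟩ - 0.4113i|001⟩ - 0.3116i|010⟩ + 0.3116i|011⟩ + 0.3965i|100⟩ - 0.3965i|101⟩ - 0.2766|110⟩ - 0.2766|111⟩

H on qubit 2 mixes each pair of kets that differ only in qubit 2: amplitudes (a, b) of (|…0…⟩, |…1…⟩) become ((a + b)/√2, (a − b)/√2). Kets absent from the input have amplitude 0.
(|000⟩, |001⟩): (a, b) = (0, 0.5816i) → (0.4113i, -0.4113i)
(|010⟩, |011⟩): (a, b) = (0, -0.4407i) → (-0.3116i, 0.3116i)
(|100⟩, |101⟩): (a, b) = (0, 0.5608i) → (0.3965i, -0.3965i)
(|110⟩, |111⟩): (a, b) = (-0.3912, 0) → (-0.2766, -0.2766)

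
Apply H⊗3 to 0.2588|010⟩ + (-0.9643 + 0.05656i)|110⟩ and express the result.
(-0.2494 + 0.02i)|000⟩ + (-0.2494 + 0.02i)|001⟩ + (0.2494 - 0.02i)|010⟩ + (0.2494 - 0.02i)|011⟩ + (0.4324 - 0.02i)|100⟩ + (0.4324 - 0.02i)|101⟩ + (-0.4324 + 0.02i)|110⟩ + (-0.4324 + 0.02i)|111⟩

H⊗3 gives amp(|y⟩) = (1/2√2) Σ_x (−1)^(x·y) amp(|x⟩), where x·y is the number of positions in which both x and y have a 1.
|000⟩: (0.2588 + (-0.9643 + 0.05656i))/(2√2) = (-0.2494 + 0.02i)
|001⟩: (0.2588 + (-0.9643 + 0.05656i))/(2√2) = (-0.2494 + 0.02i)
|010⟩: (-0.2588 - (-0.9643 + 0.05656i))/(2√2) = (0.2494 - 0.02i)
|011⟩: (-0.2588 - (-0.9643 + 0.05656i))/(2√2) = (0.2494 - 0.02i)
|100⟩: (0.2588 - (-0.9643 + 0.05656i))/(2√2) = (0.4324 - 0.02i)
|101⟩: (0.2588 - (-0.9643 + 0.05656i))/(2√2) = (0.4324 - 0.02i)
|110⟩: (-0.2588 + (-0.9643 + 0.05656i))/(2√2) = (-0.4324 + 0.02i)
|111⟩: (-0.2588 + (-0.9643 + 0.05656i))/(2√2) = (-0.4324 + 0.02i)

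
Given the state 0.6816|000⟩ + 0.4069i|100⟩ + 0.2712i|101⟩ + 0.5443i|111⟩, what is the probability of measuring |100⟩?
0.1656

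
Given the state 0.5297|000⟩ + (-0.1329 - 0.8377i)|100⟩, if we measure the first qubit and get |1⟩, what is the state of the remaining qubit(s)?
(-0.1567 - 0.9876i)|00⟩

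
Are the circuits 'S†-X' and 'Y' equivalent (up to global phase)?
No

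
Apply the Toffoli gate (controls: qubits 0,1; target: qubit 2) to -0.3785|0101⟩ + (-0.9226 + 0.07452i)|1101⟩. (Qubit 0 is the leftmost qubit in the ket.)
-0.3785|0101⟩ + (-0.9226 + 0.07452i)|1111⟩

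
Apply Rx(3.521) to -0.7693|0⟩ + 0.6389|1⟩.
(0.1451 - 0.6274i)|0⟩ + (-0.1205 + 0.7555i)|1⟩

Rx(3.521) = [[cos(θ/2), −i·sin(θ/2)], [−i·sin(θ/2), cos(θ/2)]]; θ = 3.521, cos(θ/2) ≈ -0.188568, sin(θ/2) ≈ 0.98206.
With a = amp(|0⟩) = -0.7693 and b = amp(|1⟩) = 0.6389:
new amp(|0⟩) = (-0.188568)·a + (-0.98206i)·b = (0.1451 - 0.6274i)
new amp(|1⟩) = (-0.98206i)·a + (-0.188568)·b = (-0.1205 + 0.7555i)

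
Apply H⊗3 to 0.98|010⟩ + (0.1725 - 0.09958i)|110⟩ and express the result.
(0.4075 - 0.03521i)|000⟩ + (0.4075 - 0.03521i)|001⟩ + (-0.4075 + 0.03521i)|010⟩ + (-0.4075 + 0.03521i)|011⟩ + (0.2855 + 0.03521i)|100⟩ + (0.2855 + 0.03521i)|101⟩ + (-0.2855 - 0.03521i)|110⟩ + (-0.2855 - 0.03521i)|111⟩

H⊗3 gives amp(|y⟩) = (1/2√2) Σ_x (−1)^(x·y) amp(|x⟩), where x·y is the number of positions in which both x and y have a 1.
|000⟩: (0.98 + (0.1725 - 0.09958i))/(2√2) = (0.4075 - 0.03521i)
|001⟩: (0.98 + (0.1725 - 0.09958i))/(2√2) = (0.4075 - 0.03521i)
|010⟩: (-0.98 - (0.1725 - 0.09958i))/(2√2) = (-0.4075 + 0.03521i)
|011⟩: (-0.98 - (0.1725 - 0.09958i))/(2√2) = (-0.4075 + 0.03521i)
|100⟩: (0.98 - (0.1725 - 0.09958i))/(2√2) = (0.2855 + 0.03521i)
|101⟩: (0.98 - (0.1725 - 0.09958i))/(2√2) = (0.2855 + 0.03521i)
|110⟩: (-0.98 + (0.1725 - 0.09958i))/(2√2) = (-0.2855 - 0.03521i)
|111⟩: (-0.98 + (0.1725 - 0.09958i))/(2√2) = (-0.2855 - 0.03521i)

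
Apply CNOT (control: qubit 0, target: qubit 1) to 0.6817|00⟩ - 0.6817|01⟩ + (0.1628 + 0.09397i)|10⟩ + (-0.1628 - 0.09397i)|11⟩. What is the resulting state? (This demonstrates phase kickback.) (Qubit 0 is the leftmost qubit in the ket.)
0.6817|00⟩ - 0.6817|01⟩ + (-0.1628 - 0.09397i)|10⟩ + (0.1628 + 0.09397i)|11⟩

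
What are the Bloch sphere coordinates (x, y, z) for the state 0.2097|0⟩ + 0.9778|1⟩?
(0.4101, 0, -0.9121)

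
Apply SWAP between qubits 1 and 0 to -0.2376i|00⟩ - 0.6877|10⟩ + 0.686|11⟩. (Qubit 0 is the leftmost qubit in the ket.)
-0.2376i|00⟩ - 0.6877|01⟩ + 0.686|11⟩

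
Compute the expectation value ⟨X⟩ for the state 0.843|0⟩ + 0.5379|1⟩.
0.9069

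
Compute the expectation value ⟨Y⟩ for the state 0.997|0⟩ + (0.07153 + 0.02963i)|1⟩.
0.05908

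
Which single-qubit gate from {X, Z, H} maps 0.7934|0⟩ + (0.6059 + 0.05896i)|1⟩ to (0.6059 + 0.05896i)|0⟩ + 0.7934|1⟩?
X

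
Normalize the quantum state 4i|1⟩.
i|1⟩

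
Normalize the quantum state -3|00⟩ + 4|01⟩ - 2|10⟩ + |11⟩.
-0.5477|00⟩ + 0.7303|01⟩ - 0.3651|10⟩ + 0.1826|11⟩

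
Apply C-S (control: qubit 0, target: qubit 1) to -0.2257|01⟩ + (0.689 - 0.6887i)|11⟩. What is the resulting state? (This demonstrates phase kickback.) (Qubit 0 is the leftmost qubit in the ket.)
-0.2257|01⟩ + (0.6887 + 0.689i)|11⟩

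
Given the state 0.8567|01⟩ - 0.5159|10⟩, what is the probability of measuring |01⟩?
0.7339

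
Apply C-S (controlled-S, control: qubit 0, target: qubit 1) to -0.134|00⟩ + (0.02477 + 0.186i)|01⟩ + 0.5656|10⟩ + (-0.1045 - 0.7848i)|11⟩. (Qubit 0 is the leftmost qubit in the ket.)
-0.134|00⟩ + (0.02477 + 0.186i)|01⟩ + 0.5656|10⟩ + (0.7848 - 0.1045i)|11⟩

C-S leaves the control-|0⟩ kets |00⟩, |01⟩ unchanged and applies S to qubit 1 on the control-|1⟩ pair (|10⟩, |11⟩).
S = [[1, 0], [0, i]].
With a = amp(|10⟩) = 0.5656 and b = amp(|11⟩) = (-0.1045 - 0.7848i):
new amp(|10⟩) = (1)·a = 0.5656
new amp(|11⟩) = (i)·b = (0.7848 - 0.1045i)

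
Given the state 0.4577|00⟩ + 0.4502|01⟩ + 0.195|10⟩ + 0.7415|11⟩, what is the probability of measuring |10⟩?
0.03803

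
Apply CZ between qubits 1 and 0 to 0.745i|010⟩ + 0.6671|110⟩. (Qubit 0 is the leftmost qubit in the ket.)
0.745i|010⟩ - 0.6671|110⟩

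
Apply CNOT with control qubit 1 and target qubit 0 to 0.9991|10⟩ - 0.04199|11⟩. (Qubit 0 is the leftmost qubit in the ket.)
-0.04199|01⟩ + 0.9991|10⟩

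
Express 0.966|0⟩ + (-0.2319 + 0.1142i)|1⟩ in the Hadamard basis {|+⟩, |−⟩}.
(0.5191 + 0.08075i)|+⟩ + (0.847 - 0.08075i)|−⟩

With |ψ⟩ = α|0⟩ + β|1⟩, the Hadamard-basis coefficients are ⟨+|ψ⟩ = (α + β)/√2 and ⟨−|ψ⟩ = (α − β)/√2.
Here α = 0.966, β = (-0.2319 + 0.1142i): (α + β)/√2 = (0.5191 + 0.08075i), (α − β)/√2 = (0.847 - 0.08075i).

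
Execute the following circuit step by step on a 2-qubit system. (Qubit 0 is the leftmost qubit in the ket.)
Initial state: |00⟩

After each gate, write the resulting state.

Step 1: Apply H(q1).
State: 1/√2|00⟩ + 1/√2|01⟩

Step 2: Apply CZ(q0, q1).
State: 1/√2|00⟩ + 1/√2|01⟩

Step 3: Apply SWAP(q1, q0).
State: 1/√2|00⟩ + 1/√2|10⟩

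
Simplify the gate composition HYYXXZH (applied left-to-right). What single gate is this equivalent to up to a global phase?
X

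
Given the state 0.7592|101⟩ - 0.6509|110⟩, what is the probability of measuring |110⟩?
0.4237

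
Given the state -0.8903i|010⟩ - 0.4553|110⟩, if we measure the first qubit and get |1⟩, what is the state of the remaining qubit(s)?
-|10⟩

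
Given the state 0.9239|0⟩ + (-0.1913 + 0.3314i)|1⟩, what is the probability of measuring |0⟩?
0.8536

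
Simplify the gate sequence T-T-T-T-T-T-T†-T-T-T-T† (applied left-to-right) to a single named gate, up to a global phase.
T†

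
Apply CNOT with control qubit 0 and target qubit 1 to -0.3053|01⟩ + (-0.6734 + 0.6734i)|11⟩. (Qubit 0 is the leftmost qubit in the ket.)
-0.3053|01⟩ + (-0.6734 + 0.6734i)|10⟩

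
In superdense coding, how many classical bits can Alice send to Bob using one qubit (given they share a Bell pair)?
2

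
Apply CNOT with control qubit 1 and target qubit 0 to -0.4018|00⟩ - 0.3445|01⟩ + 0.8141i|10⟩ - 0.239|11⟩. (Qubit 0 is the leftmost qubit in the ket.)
-0.4018|00⟩ - 0.239|01⟩ + 0.8141i|10⟩ - 0.3445|11⟩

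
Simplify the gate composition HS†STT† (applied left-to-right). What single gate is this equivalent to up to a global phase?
H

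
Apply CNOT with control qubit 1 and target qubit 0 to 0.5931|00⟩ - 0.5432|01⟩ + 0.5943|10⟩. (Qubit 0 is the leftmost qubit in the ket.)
0.5931|00⟩ + 0.5943|10⟩ - 0.5432|11⟩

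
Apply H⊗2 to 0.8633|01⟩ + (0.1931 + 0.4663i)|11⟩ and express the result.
(0.5282 + 0.2332i)|00⟩ + (-0.5282 - 0.2332i)|01⟩ + (0.3351 - 0.2332i)|10⟩ + (-0.3351 + 0.2332i)|11⟩

H⊗2 gives amp(|y⟩) = (1/2) Σ_x (−1)^(x·y) amp(|x⟩), where x·y is the number of positions in which both x and y have a 1.
|00⟩: (0.8633 + (0.1931 + 0.4663i))/2 = (0.5282 + 0.2332i)
|01⟩: (-0.8633 - (0.1931 + 0.4663i))/2 = (-0.5282 - 0.2332i)
|10⟩: (0.8633 - (0.1931 + 0.4663i))/2 = (0.3351 - 0.2332i)
|11⟩: (-0.8633 + (0.1931 + 0.4663i))/2 = (-0.3351 + 0.2332i)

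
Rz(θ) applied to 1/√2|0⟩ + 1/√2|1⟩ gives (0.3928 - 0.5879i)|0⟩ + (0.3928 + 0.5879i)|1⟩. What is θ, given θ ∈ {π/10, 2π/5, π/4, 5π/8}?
5π/8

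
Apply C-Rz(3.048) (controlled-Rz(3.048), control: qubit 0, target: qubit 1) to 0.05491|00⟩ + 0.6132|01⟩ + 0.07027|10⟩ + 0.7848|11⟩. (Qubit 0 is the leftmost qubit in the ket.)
0.05491|00⟩ + 0.6132|01⟩ + (0.003287 - 0.07019i)|10⟩ + (0.03671 + 0.7839i)|11⟩

C-Rz(3.048) leaves the control-|0⟩ kets |00⟩, |01⟩ unchanged and applies Rz(3.048) to qubit 1 on the control-|1⟩ pair (|10⟩, |11⟩).
Rz(3.048) = [[e^(−iθ/2), 0], [0, e^(iθ/2)]] with e^(±iθ/2) = cos(θ/2) ± i·sin(θ/2); θ = 3.048, cos(θ/2) ≈ 0.0467792, sin(θ/2) ≈ 0.998905.
With a = amp(|10⟩) = 0.07027 and b = amp(|11⟩) = 0.7848:
new amp(|10⟩) = (0.0467792 - 0.998905i)·a = (0.003287 - 0.07019i)
new amp(|11⟩) = (0.0467792 + 0.998905i)·b = (0.03671 + 0.7839i)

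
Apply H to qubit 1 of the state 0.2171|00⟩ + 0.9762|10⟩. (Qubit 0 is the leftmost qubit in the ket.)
0.1535|00⟩ + 0.1535|01⟩ + 0.6903|10⟩ + 0.6903|11⟩

H on qubit 1 mixes each pair of kets that differ only in qubit 1: amplitudes (a, b) of (|…0…⟩, |…1…⟩) become ((a + b)/√2, (a − b)/√2). Kets absent from the input have amplitude 0.
(|00⟩, |01⟩): (a, b) = (0.2171, 0) → (0.1535, 0.1535)
(|10⟩, |11⟩): (a, b) = (0.9762, 0) → (0.6903, 0.6903)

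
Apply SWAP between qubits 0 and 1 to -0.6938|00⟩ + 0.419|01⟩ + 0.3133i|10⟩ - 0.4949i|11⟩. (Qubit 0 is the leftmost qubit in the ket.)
-0.6938|00⟩ + 0.3133i|01⟩ + 0.419|10⟩ - 0.4949i|11⟩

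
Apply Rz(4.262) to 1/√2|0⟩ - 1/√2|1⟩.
(-0.3757 - 0.599i)|0⟩ + (0.3757 - 0.599i)|1⟩

Rz(4.262) = [[e^(−iθ/2), 0], [0, e^(iθ/2)]] with e^(±iθ/2) = cos(θ/2) ± i·sin(θ/2); θ = 4.262, cos(θ/2) ≈ -0.531359, sin(θ/2) ≈ 0.847147.
With a = amp(|0⟩) = 1/√2 and b = amp(|1⟩) = -1/√2:
new amp(|0⟩) = (-0.531359 - 0.847147i)·a = (-0.3757 - 0.599i)
new amp(|1⟩) = (-0.531359 + 0.847147i)·b = (0.3757 - 0.599i)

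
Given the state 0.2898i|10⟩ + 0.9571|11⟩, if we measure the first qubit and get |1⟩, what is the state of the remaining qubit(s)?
0.2898i|0⟩ + 0.9571|1⟩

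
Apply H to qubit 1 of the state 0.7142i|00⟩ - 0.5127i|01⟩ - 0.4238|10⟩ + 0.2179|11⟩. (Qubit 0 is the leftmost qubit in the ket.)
0.1425i|00⟩ + 0.8675i|01⟩ - 0.1456|10⟩ - 0.4538|11⟩

H on qubit 1 mixes each pair of kets that differ only in qubit 1: amplitudes (a, b) of (|…0…⟩, |…1…⟩) become ((a + b)/√2, (a − b)/√2). Kets absent from the input have amplitude 0.
(|00⟩, |01⟩): (a, b) = (0.7142i, -0.5127i) → (0.1425i, 0.8675i)
(|10⟩, |11⟩): (a, b) = (-0.4238, 0.2179) → (-0.1456, -0.4538)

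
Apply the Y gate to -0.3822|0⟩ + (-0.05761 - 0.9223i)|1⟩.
(-0.9223 + 0.05761i)|0⟩ - 0.3822i|1⟩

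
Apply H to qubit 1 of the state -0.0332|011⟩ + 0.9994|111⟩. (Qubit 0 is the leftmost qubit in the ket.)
-0.02348|001⟩ + 0.02348|011⟩ + 0.7067|101⟩ - 0.7067|111⟩

H on qubit 1 mixes each pair of kets that differ only in qubit 1: amplitudes (a, b) of (|…0…⟩, |…1…⟩) become ((a + b)/√2, (a − b)/√2). Kets absent from the input have amplitude 0.
(|001⟩, |011⟩): (a, b) = (0, -0.0332) → (-0.02348, 0.02348)
(|101⟩, |111⟩): (a, b) = (0, 0.9994) → (0.7067, -0.7067)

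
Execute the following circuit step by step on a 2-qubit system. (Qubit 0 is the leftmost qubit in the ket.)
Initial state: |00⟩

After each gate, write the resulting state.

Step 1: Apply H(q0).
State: 1/√2|00⟩ + 1/√2|10⟩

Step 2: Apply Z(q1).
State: 1/√2|00⟩ + 1/√2|10⟩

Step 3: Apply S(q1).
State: 1/√2|00⟩ + 1/√2|10⟩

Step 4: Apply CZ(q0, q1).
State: 1/√2|00⟩ + 1/√2|10⟩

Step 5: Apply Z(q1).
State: 1/√2|00⟩ + 1/√2|10⟩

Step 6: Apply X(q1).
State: 1/√2|01⟩ + 1/√2|11⟩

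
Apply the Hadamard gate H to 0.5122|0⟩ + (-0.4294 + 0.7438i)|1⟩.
(0.05855 + 0.5259i)|0⟩ + (0.6658 - 0.5259i)|1⟩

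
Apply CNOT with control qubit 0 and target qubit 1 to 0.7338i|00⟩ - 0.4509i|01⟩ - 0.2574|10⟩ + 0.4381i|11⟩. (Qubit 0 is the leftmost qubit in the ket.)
0.7338i|00⟩ - 0.4509i|01⟩ + 0.4381i|10⟩ - 0.2574|11⟩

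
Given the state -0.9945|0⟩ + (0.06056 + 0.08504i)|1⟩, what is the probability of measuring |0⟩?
0.989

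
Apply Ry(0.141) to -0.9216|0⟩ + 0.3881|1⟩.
-0.9466|0⟩ + 0.3222|1⟩

Ry(0.141) = [[cos(θ/2), −sin(θ/2)], [sin(θ/2), cos(θ/2)]]; θ = 0.141, cos(θ/2) ≈ 0.997516, sin(θ/2) ≈ 0.0704416.
With a = amp(|0⟩) = -0.9216 and b = amp(|1⟩) = 0.3881:
new amp(|0⟩) = (0.997516)·a + (-0.0704416)·b = -0.9466
new amp(|1⟩) = (0.0704416)·a + (0.997516)·b = 0.3222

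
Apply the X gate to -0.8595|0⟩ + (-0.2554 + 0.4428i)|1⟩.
(-0.2554 + 0.4428i)|0⟩ - 0.8595|1⟩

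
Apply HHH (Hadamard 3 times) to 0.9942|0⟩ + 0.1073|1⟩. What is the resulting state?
0.7789|0⟩ + 0.6271|1⟩

H² = I, so H^3 = H: a single Hadamard. With (a, b) = (0.9942, 0.1073), H gives ((a + b)/√2, (a − b)/√2) = (0.7789, 0.6271).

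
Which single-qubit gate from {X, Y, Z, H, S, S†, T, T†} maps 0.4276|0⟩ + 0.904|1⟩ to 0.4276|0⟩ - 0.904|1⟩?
Z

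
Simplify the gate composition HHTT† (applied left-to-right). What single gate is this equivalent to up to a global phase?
I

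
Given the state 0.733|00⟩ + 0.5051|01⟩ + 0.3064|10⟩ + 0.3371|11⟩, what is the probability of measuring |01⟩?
0.2551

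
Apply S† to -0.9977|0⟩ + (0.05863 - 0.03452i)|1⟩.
-0.9977|0⟩ + (-0.03452 - 0.05863i)|1⟩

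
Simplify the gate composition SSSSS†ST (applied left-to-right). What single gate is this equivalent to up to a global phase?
T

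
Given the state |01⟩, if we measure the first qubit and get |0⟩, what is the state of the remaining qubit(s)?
|1⟩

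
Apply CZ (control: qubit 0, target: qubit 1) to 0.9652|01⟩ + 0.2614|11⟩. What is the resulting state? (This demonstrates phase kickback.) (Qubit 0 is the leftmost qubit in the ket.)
0.9652|01⟩ - 0.2614|11⟩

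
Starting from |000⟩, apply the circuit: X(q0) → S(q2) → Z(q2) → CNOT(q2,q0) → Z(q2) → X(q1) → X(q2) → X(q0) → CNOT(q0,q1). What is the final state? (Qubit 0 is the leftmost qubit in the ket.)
|011⟩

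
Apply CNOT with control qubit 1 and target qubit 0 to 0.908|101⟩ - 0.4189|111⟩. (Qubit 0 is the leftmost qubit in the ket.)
-0.4189|011⟩ + 0.908|101⟩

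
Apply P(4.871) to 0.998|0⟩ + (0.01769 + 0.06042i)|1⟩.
0.998|0⟩ + (0.06246 - 0.007925i)|1⟩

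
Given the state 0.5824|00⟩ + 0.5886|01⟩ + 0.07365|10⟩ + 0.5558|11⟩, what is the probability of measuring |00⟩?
0.3392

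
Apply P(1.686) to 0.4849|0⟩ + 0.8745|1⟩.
0.4849|0⟩ + (-0.1005 + 0.8687i)|1⟩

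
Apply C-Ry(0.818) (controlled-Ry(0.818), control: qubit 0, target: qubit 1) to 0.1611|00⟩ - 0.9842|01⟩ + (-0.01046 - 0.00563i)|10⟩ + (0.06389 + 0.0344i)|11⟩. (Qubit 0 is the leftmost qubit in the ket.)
0.1611|00⟩ - 0.9842|01⟩ + (-0.03501 - 0.01885i)|10⟩ + (0.05446 + 0.02932i)|11⟩

C-Ry(0.818) leaves the control-|0⟩ kets |00⟩, |01⟩ unchanged and applies Ry(0.818) to qubit 1 on the control-|1⟩ pair (|10⟩, |11⟩).
Ry(0.818) = [[cos(θ/2), −sin(θ/2)], [sin(θ/2), cos(θ/2)]]; θ = 0.818, cos(θ/2) ≈ 0.917519, sin(θ/2) ≈ 0.397692.
With a = amp(|10⟩) = (-0.01046 - 0.00563i) and b = amp(|11⟩) = (0.06389 + 0.0344i):
new amp(|10⟩) = (0.917519)·a + (-0.397692)·b = (-0.03501 - 0.01885i)
new amp(|11⟩) = (0.397692)·a + (0.917519)·b = (0.05446 + 0.02932i)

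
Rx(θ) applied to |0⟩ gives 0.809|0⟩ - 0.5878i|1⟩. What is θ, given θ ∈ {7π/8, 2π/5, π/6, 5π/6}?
2π/5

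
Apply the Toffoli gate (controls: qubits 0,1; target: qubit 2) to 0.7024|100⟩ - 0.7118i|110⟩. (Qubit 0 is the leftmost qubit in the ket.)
0.7024|100⟩ - 0.7118i|111⟩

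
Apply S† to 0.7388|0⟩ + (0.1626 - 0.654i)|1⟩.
0.7388|0⟩ + (-0.654 - 0.1626i)|1⟩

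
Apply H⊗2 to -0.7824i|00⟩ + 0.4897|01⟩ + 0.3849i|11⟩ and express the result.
(0.2449 - 0.1988i)|00⟩ + (-0.2449 - 0.5837i)|01⟩ + (0.2449 - 0.5837i)|10⟩ + (-0.2449 - 0.1988i)|11⟩

H⊗2 gives amp(|y⟩) = (1/2) Σ_x (−1)^(x·y) amp(|x⟩), where x·y is the number of positions in which both x and y have a 1.
|00⟩: (-0.7824i + 0.4897 + 0.3849i)/2 = (0.2449 - 0.1988i)
|01⟩: (-0.7824i - 0.4897 - 0.3849i)/2 = (-0.2449 - 0.5837i)
|10⟩: (-0.7824i + 0.4897 - 0.3849i)/2 = (0.2449 - 0.5837i)
|11⟩: (-0.7824i - 0.4897 + 0.3849i)/2 = (-0.2449 - 0.1988i)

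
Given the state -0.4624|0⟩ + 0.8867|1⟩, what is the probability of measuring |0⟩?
0.2138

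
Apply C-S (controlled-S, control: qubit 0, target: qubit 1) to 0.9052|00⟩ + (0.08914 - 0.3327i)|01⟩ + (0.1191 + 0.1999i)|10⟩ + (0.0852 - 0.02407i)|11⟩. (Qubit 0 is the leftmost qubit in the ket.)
0.9052|00⟩ + (0.08914 - 0.3327i)|01⟩ + (0.1191 + 0.1999i)|10⟩ + (0.02407 + 0.0852i)|11⟩

C-S leaves the control-|0⟩ kets |00⟩, |01⟩ unchanged and applies S to qubit 1 on the control-|1⟩ pair (|10⟩, |11⟩).
S = [[1, 0], [0, i]].
With a = amp(|10⟩) = (0.1191 + 0.1999i) and b = amp(|11⟩) = (0.0852 - 0.02407i):
new amp(|10⟩) = (1)·a = (0.1191 + 0.1999i)
new amp(|11⟩) = (i)·b = (0.02407 + 0.0852i)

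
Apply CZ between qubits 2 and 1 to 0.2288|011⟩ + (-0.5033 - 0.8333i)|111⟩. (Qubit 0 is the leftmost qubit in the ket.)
-0.2288|011⟩ + (0.5033 + 0.8333i)|111⟩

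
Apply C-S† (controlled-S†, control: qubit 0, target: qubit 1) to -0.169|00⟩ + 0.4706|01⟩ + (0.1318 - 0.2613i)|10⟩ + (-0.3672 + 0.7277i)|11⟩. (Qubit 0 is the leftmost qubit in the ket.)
-0.169|00⟩ + 0.4706|01⟩ + (0.1318 - 0.2613i)|10⟩ + (0.7277 + 0.3672i)|11⟩

C-S† leaves the control-|0⟩ kets |00⟩, |01⟩ unchanged and applies S† to qubit 1 on the control-|1⟩ pair (|10⟩, |11⟩).
S† = [[1, 0], [0, -i]].
With a = amp(|10⟩) = (0.1318 - 0.2613i) and b = amp(|11⟩) = (-0.3672 + 0.7277i):
new amp(|10⟩) = (1)·a = (0.1318 - 0.2613i)
new amp(|11⟩) = (-i)·b = (0.7277 + 0.3672i)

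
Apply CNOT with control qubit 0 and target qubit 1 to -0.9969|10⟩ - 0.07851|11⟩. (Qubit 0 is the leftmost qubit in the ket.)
-0.07851|10⟩ - 0.9969|11⟩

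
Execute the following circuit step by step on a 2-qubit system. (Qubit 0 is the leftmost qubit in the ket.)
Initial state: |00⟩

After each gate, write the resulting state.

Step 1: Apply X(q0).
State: |10⟩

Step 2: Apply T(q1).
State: |10⟩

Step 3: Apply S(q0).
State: i|10⟩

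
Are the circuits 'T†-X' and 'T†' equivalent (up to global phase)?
No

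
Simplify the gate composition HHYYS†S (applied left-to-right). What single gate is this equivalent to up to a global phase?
I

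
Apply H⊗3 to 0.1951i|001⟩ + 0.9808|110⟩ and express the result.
(0.3468 + 0.06898i)|000⟩ + (0.3468 - 0.06898i)|001⟩ + (-0.3468 + 0.06898i)|010⟩ + (-0.3468 - 0.06898i)|011⟩ + (-0.3468 + 0.06898i)|100⟩ + (-0.3468 - 0.06898i)|101⟩ + (0.3468 + 0.06898i)|110⟩ + (0.3468 - 0.06898i)|111⟩

H⊗3 gives amp(|y⟩) = (1/2√2) Σ_x (−1)^(x·y) amp(|x⟩), where x·y is the number of positions in which both x and y have a 1.
|000⟩: (0.1951i + 0.9808)/(2√2) = (0.3468 + 0.06898i)
|001⟩: (-0.1951i + 0.9808)/(2√2) = (0.3468 - 0.06898i)
|010⟩: (0.1951i - 0.9808)/(2√2) = (-0.3468 + 0.06898i)
|011⟩: (-0.1951i - 0.9808)/(2√2) = (-0.3468 - 0.06898i)
|100⟩: (0.1951i - 0.9808)/(2√2) = (-0.3468 + 0.06898i)
|101⟩: (-0.1951i - 0.9808)/(2√2) = (-0.3468 - 0.06898i)
|110⟩: (0.1951i + 0.9808)/(2√2) = (0.3468 + 0.06898i)
|111⟩: (-0.1951i + 0.9808)/(2√2) = (0.3468 - 0.06898i)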